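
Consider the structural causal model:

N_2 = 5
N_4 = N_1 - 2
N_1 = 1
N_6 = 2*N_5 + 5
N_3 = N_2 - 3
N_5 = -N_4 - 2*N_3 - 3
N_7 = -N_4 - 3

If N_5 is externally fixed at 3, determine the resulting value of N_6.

11

The intervention breaks the incoming arrows to N_5: N_5 = -N_4 - 2*N_3 - 3 no longer applies, and N_5 = 3.
N_6 = 2*N_5 + 5  [with N_5=3]  = 11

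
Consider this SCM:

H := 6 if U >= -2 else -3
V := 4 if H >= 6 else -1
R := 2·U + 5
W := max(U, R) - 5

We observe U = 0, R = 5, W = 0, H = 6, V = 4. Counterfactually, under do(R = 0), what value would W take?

-5

The intervention breaks the incoming arrows to R: R := 2·U + 5 no longer applies, and R = 0.
W = max(U, R) - 5  [with U=0, R=0]  = -5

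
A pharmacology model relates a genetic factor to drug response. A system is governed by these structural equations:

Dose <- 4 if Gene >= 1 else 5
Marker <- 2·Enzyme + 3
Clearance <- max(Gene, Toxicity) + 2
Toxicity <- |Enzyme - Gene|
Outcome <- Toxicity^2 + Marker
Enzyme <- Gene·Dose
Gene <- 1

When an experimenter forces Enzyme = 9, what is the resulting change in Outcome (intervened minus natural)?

65

The intervention breaks the incoming arrows to Enzyme: Enzyme <- Gene·Dose no longer applies, and Enzyme = 9.
Marker = 2·Enzyme + 3  [with Enzyme=9]  = 21
Toxicity = |Enzyme - Gene|  [with Enzyme=9, Gene=1]  = 8
Outcome = Toxicity^2 + Marker  [with Toxicity=8, Marker=21]  = 85
Without intervention: Dose = 4 if Gene >= 1 else 5  [with Gene=1]  = 4; Enzyme = Gene·Dose  [with Gene=1, Dose=4]  = 4; Marker = 2·Enzyme + 3  [with Enzyme=4]  = 11; Toxicity = |Enzyme - Gene|  [with Enzyme=4, Gene=1]  = 3; Outcome = Toxicity^2 + Marker  [with Toxicity=3, Marker=11]  = 20.
Change = 85 − 20 = 65.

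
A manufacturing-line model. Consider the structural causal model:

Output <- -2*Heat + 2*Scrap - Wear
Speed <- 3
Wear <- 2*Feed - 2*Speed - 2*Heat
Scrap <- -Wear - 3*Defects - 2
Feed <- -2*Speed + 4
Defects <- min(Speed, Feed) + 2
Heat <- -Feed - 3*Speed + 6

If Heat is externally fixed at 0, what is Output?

26

The intervention breaks the incoming arrows to Heat: Heat <- -Feed - 3*Speed + 6 no longer applies, and Heat = 0.
Feed = -2*Speed + 4  [with Speed=3]  = -2
Wear = 2*Feed - 2*Speed - 2*Heat  [with Feed=-2, Speed=3, Heat=0]  = -10
Defects = min(Speed, Feed) + 2  [with Speed=3, Feed=-2]  = 0
Scrap = -Wear - 3*Defects - 2  [with Wear=-10, Defects=0]  = 8
Output = -2*Heat + 2*Scrap - Wear  [with Heat=0, Scrap=8, Wear=-10]  = 26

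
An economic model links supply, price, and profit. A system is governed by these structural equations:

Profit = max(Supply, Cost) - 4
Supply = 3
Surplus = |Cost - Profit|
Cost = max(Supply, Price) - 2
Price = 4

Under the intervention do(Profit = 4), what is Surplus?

Intervening sets Profit = 4 and removes its equation (Profit = max(Supply, Cost) - 4).
Cost = max(Supply, Price) - 2  [with Supply=3, Price=4]  = 2
Surplus = |Cost - Profit|  [with Cost=2, Profit=4]  = 2

2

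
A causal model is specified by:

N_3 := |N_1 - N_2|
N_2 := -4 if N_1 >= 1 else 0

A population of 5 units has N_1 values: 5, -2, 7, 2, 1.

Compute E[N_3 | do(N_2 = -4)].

6.6

The intervention sets N_2=-4 in all 5 units regardless of N_1. Recomputing N_3 per unit gives 9, 2, 11, 6, 5; average 6.6.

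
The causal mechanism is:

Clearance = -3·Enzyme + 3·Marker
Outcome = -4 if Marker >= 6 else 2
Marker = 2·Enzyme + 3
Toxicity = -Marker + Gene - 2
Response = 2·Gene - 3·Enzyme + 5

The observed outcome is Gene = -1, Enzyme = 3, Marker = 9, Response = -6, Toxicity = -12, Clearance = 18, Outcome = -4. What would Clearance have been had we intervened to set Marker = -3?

The intervention breaks the incoming arrows to Marker: Marker = 2·Enzyme + 3 no longer applies, and Marker = -3.
Clearance = -3·Enzyme + 3·Marker  [with Enzyme=3, Marker=-3]  = -18

-18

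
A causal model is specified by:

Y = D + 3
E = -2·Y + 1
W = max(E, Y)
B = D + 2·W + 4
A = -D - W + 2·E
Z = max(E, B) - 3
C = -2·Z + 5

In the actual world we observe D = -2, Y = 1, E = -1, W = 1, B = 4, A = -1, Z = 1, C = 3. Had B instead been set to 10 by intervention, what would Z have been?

Under do(B=10), the mechanism B = D + 2·W + 4 is discarded; B is fixed at 10.
Y = D + 3  [with D=-2]  = 1
E = -2·Y + 1  [with Y=1]  = -1
Z = max(E, B) - 3  [with E=-1, B=10]  = 7

7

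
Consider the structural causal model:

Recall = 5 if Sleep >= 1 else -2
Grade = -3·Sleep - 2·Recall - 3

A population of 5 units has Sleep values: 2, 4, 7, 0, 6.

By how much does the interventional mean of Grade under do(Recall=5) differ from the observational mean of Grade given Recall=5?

Under do(Recall=5), Recall's equation is replaced by Recall=5 for every unit. Per-unit Grade: -19, -25, -34, -13, -31. Mean = -24.4.
Observing Recall=5 restricts to units where Recall's equation naturally yields 5: Sleep ∈ {2, 4, 7, 6}. In that subpopulation Grade = -19, -25, -34, -31, mean -27.25.
Difference = -24.4 − (-27.25) = 2.85.

2.85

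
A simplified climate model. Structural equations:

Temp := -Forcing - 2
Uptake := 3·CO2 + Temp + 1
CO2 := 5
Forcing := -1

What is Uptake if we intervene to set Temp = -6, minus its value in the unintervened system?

The intervention breaks the incoming arrows to Temp: Temp := -Forcing - 2 no longer applies, and Temp = -6.
Uptake = 3·CO2 + Temp + 1  [with CO2=5, Temp=-6]  = 10
Without intervention: Temp = -Forcing - 2  [with Forcing=-1]  = -1; Uptake = 3·CO2 + Temp + 1  [with CO2=5, Temp=-1]  = 15.
Change = 10 − 15 = -5.

-5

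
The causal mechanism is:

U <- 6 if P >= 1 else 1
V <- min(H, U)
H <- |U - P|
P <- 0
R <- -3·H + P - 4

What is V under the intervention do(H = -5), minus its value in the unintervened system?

-6

The intervention breaks the incoming arrows to H: H <- |U - P| no longer applies, and H = -5.
U = 6 if P >= 1 else 1  [with P=0]  = 1
V = min(H, U)  [with H=-5, U=1]  = -5
Without intervention: U = 6 if P >= 1 else 1  [with P=0]  = 1; H = |U - P|  [with U=1, P=0]  = 1; V = min(H, U)  [with H=1, U=1]  = 1.
Change = -5 − 1 = -6.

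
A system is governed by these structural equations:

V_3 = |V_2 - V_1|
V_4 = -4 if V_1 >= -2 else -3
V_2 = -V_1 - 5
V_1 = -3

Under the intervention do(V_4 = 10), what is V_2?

-2

The intervention breaks the incoming arrows to V_4: V_4 = -4 if V_1 >= -2 else -3 no longer applies, and V_4 = 10.
Since V_2 is not a descendant of the intervened variable, it is unaffected.
V_2 = -V_1 - 5  [with V_1=-3]  = -2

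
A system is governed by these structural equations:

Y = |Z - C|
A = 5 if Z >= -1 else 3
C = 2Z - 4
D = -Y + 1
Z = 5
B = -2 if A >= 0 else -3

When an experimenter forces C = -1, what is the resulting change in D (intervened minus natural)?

-5

do(C=-1) replaces the equation C = 2Z - 4 with the constant C = -1.
Y = |Z - C|  [with Z=5, C=-1]  = 6
D = -Y + 1  [with Y=6]  = -5
Without intervention: C = 2Z - 4  [with Z=5]  = 6; Y = |Z - C|  [with Z=5, C=6]  = 1; D = -Y + 1  [with Y=1]  = 0.
Change = -5 − 0 = -5.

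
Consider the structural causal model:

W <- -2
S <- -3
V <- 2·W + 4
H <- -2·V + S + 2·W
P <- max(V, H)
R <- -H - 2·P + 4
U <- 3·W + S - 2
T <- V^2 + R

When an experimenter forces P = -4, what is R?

The intervention breaks the incoming arrows to P: P <- max(V, H) no longer applies, and P = -4.
V = 2·W + 4  [with W=-2]  = 0
H = -2·V + S + 2·W  [with V=0, S=-3, W=-2]  = -7
R = -H - 2·P + 4  [with H=-7, P=-4]  = 19

19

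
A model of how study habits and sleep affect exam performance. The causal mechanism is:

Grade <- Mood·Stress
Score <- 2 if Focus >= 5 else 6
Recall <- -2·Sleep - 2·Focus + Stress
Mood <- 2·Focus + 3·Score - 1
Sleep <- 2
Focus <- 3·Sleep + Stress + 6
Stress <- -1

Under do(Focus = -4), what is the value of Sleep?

2

Under do(Focus=-4), the mechanism Focus <- 3·Sleep + Stress + 6 is discarded; Focus is fixed at -4.
Sleep is not downstream of the intervention, so its value is determined by the original equations.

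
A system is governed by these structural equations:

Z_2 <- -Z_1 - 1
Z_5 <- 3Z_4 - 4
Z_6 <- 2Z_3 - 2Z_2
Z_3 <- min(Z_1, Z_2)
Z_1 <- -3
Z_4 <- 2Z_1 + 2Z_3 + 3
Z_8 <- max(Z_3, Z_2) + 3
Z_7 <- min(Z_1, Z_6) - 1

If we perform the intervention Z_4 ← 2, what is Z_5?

2

Intervening sets Z_4 = 2 and removes its equation (Z_4 <- 2Z_1 + 2Z_3 + 3).
Z_5 = 3Z_4 - 4  [with Z_4=2]  = 2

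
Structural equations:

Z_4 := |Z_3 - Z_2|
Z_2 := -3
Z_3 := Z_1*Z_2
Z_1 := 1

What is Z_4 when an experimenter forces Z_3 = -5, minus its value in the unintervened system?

The intervention breaks the incoming arrows to Z_3: Z_3 := Z_1*Z_2 no longer applies, and Z_3 = -5.
Z_4 = |Z_3 - Z_2|  [with Z_3=-5, Z_2=-3]  = 2
Without intervention: Z_3 = Z_1*Z_2  [with Z_1=1, Z_2=-3]  = -3; Z_4 = |Z_3 - Z_2|  [with Z_3=-3, Z_2=-3]  = 0.
Change = 2 − 0 = 2.

2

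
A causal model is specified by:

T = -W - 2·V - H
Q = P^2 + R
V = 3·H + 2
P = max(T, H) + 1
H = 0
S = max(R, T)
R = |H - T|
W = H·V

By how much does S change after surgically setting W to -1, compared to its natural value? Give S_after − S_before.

The intervention breaks the incoming arrows to W: W = H·V no longer applies, and W = -1.
V = 3·H + 2  [with H=0]  = 2
T = -W - 2·V - H  [with W=-1, V=2, H=0]  = -3
R = |H - T|  [with H=0, T=-3]  = 3
S = max(R, T)  [with R=3, T=-3]  = 3
Without intervention: V = 3·H + 2  [with H=0]  = 2; W = H·V  [with H=0, V=2]  = 0; T = -W - 2·V - H  [with W=0, V=2, H=0]  = -4; R = |H - T|  [with H=0, T=-4]  = 4; S = max(R, T)  [with R=4, T=-4]  = 4.
Change = 3 − 4 = -1.

-1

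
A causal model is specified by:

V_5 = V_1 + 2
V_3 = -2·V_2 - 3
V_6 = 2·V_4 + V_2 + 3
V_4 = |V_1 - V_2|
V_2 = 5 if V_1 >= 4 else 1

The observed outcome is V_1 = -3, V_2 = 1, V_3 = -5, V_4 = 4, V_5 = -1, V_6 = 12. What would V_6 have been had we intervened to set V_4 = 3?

10

Under do(V_4=3), the mechanism V_4 = |V_1 - V_2| is discarded; V_4 is fixed at 3.
V_2 = 5 if V_1 >= 4 else 1  [with V_1=-3]  = 1
V_6 = 2·V_4 + V_2 + 3  [with V_4=3, V_2=1]  = 10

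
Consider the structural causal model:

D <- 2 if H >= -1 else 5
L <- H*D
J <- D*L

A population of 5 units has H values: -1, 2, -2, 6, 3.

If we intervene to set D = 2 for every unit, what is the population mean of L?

3.2

Under do(D=2), D's equation is replaced by D=2 for every unit. Per-unit L: -2, 4, -4, 12, 6. Mean = 3.2.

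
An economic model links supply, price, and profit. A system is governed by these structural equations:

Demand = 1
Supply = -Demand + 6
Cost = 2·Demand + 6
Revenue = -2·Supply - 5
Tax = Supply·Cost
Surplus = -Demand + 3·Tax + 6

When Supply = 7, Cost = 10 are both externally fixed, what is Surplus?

Under do(Supply = 7, Cost = 10), each intervened variable's structural equation is replaced by its fixed value.
Tax = Supply·Cost  [with Supply=7, Cost=10]  = 70
Surplus = -Demand + 3·Tax + 6  [with Demand=1, Tax=70]  = 215

215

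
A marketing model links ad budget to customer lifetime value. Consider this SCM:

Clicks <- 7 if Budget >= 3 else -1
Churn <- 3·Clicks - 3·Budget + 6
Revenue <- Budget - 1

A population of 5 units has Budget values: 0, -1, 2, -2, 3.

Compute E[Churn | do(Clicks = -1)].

Under do(Clicks=-1), Clicks's equation is replaced by Clicks=-1 for every unit. Per-unit Churn: 3, 6, -3, 9, -6. Mean = 1.8.

1.8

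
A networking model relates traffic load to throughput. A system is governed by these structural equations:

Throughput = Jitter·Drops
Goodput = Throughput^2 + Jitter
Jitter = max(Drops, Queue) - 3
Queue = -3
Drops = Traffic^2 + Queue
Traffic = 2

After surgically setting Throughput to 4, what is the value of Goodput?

The intervention breaks the incoming arrows to Throughput: Throughput = Jitter·Drops no longer applies, and Throughput = 4.
Drops = Traffic^2 + Queue  [with Traffic=2, Queue=-3]  = 1
Jitter = max(Drops, Queue) - 3  [with Drops=1, Queue=-3]  = -2
Goodput = Throughput^2 + Jitter  [with Throughput=4, Jitter=-2]  = 14

14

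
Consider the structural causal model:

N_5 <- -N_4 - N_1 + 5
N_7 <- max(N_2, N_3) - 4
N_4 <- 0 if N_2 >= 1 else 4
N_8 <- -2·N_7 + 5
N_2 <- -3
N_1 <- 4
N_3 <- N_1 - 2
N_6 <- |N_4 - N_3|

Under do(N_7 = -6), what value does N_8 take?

do(N_7=-6) replaces the equation N_7 <- max(N_2, N_3) - 4 with the constant N_7 = -6.
N_8 = -2·N_7 + 5  [with N_7=-6]  = 17

17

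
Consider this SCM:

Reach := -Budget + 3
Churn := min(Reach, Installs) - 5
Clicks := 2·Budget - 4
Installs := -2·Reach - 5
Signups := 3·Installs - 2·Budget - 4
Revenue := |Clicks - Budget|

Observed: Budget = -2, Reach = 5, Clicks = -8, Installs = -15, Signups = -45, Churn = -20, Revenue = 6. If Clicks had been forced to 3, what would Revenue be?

5

The intervention breaks the incoming arrows to Clicks: Clicks := 2·Budget - 4 no longer applies, and Clicks = 3.
Revenue = |Clicks - Budget|  [with Clicks=3, Budget=-2]  = 5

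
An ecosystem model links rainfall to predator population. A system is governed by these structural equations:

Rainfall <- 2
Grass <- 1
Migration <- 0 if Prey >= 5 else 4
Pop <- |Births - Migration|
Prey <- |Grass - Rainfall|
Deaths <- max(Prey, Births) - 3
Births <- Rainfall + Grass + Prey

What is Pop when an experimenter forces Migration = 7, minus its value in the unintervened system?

Intervening sets Migration = 7 and removes its equation (Migration <- 0 if Prey >= 5 else 4).
Prey = |Grass - Rainfall|  [with Grass=1, Rainfall=2]  = 1
Births = Rainfall + Grass + Prey  [with Rainfall=2, Grass=1, Prey=1]  = 4
Pop = |Births - Migration|  [with Births=4, Migration=7]  = 3
Without intervention: Prey = |Grass - Rainfall|  [with Grass=1, Rainfall=2]  = 1; Births = Rainfall + Grass + Prey  [with Rainfall=2, Grass=1, Prey=1]  = 4; Migration = 0 if Prey >= 5 else 4  [with Prey=1]  = 4; Pop = |Births - Migration|  [with Births=4, Migration=4]  = 0.
Change = 3 − 0 = 3.

3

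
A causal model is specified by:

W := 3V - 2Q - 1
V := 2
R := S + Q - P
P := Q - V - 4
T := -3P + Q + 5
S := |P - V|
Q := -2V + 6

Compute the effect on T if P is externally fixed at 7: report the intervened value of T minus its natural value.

do(P=7) replaces the equation P := Q - V - 4 with the constant P = 7.
Q = -2V + 6  [with V=2]  = 2
T = -3P + Q + 5  [with P=7, Q=2]  = -14
Without intervention: Q = -2V + 6  [with V=2]  = 2; P = Q - V - 4  [with Q=2, V=2]  = -4; T = -3P + Q + 5  [with P=-4, Q=2]  = 19.
Change = -14 − 19 = -33.

-33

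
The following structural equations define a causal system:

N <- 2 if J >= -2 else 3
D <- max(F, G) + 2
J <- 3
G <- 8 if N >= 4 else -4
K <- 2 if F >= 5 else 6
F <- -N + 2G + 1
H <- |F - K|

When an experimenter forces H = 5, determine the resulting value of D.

Intervening sets H = 5 and removes its equation (H <- |F - K|).
Since D is not a descendant of the intervened variable, it is unaffected.
N = 2 if J >= -2 else 3  [with J=3]  = 2
G = 8 if N >= 4 else -4  [with N=2]  = -4
F = -N + 2G + 1  [with N=2, G=-4]  = -9
D = max(F, G) + 2  [with F=-9, G=-4]  = -2

-2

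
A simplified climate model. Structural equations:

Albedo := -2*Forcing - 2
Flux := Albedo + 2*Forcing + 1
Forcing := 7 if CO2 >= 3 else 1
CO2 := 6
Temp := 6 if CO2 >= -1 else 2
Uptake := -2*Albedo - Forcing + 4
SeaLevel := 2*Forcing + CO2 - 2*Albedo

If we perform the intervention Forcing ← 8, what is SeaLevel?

58

do(Forcing=8) replaces the equation Forcing := 7 if CO2 >= 3 else 1 with the constant Forcing = 8.
Albedo = -2*Forcing - 2  [with Forcing=8]  = -18
SeaLevel = 2*Forcing + CO2 - 2*Albedo  [with Forcing=8, CO2=6, Albedo=-18]  = 58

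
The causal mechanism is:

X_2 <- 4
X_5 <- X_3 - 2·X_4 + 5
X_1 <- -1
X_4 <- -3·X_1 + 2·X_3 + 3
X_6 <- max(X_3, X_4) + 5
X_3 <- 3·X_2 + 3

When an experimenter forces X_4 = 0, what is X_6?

Under do(X_4=0), the mechanism X_4 <- -3·X_1 + 2·X_3 + 3 is discarded; X_4 is fixed at 0.
X_3 = 3·X_2 + 3  [with X_2=4]  = 15
X_6 = max(X_3, X_4) + 5  [with X_3=15, X_4=0]  = 20

20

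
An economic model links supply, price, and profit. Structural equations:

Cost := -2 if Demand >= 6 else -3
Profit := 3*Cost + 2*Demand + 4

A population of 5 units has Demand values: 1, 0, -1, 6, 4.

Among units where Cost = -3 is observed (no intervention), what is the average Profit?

E[Profit|Cost=-3] averages over only the 4 units with Cost=-3 (Demand = 1, 0, -1, 4): Profit = -3, -5, -7, 3, mean -3.

-3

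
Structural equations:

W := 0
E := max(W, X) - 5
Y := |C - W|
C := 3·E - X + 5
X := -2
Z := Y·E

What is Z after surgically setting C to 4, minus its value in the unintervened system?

20

Under do(C=4), the mechanism C := 3·E - X + 5 is discarded; C is fixed at 4.
E = max(W, X) - 5  [with W=0, X=-2]  = -5
Y = |C - W|  [with C=4, W=0]  = 4
Z = Y·E  [with Y=4, E=-5]  = -20
Without intervention: E = max(W, X) - 5  [with W=0, X=-2]  = -5; C = 3·E - X + 5  [with E=-5, X=-2]  = -8; Y = |C - W|  [with C=-8, W=0]  = 8; Z = Y·E  [with Y=8, E=-5]  = -40.
Change = -20 − (-40) = 20.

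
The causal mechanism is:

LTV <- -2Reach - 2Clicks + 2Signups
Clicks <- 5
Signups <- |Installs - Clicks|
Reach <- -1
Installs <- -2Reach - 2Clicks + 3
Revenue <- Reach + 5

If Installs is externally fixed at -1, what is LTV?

4

The intervention breaks the incoming arrows to Installs: Installs <- -2Reach - 2Clicks + 3 no longer applies, and Installs = -1.
Signups = |Installs - Clicks|  [with Installs=-1, Clicks=5]  = 6
LTV = -2Reach - 2Clicks + 2Signups  [with Reach=-1, Clicks=5, Signups=6]  = 4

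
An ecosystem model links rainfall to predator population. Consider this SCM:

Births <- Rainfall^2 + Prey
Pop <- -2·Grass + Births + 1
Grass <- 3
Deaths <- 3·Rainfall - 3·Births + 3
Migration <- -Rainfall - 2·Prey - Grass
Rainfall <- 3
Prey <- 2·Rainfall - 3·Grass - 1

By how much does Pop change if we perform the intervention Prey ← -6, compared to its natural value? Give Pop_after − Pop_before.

-2

The intervention breaks the incoming arrows to Prey: Prey <- 2·Rainfall - 3·Grass - 1 no longer applies, and Prey = -6.
Births = Rainfall^2 + Prey  [with Rainfall=3, Prey=-6]  = 3
Pop = -2·Grass + Births + 1  [with Grass=3, Births=3]  = -2
Without intervention: Prey = 2·Rainfall - 3·Grass - 1  [with Rainfall=3, Grass=3]  = -4; Births = Rainfall^2 + Prey  [with Rainfall=3, Prey=-4]  = 5; Pop = -2·Grass + Births + 1  [with Grass=3, Births=5]  = 0.
Change = -2 − 0 = -2.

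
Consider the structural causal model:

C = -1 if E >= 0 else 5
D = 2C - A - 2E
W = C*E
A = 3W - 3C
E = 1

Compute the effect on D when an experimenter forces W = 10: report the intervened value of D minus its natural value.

-33

do(W=10) replaces the equation W = C*E with the constant W = 10.
C = -1 if E >= 0 else 5  [with E=1]  = -1
A = 3W - 3C  [with W=10, C=-1]  = 33
D = 2C - A - 2E  [with C=-1, A=33, E=1]  = -37
Without intervention: C = -1 if E >= 0 else 5  [with E=1]  = -1; W = C*E  [with C=-1, E=1]  = -1; A = 3W - 3C  [with W=-1, C=-1]  = 0; D = 2C - A - 2E  [with C=-1, A=0, E=1]  = -4.
Change = -37 − (-4) = -33.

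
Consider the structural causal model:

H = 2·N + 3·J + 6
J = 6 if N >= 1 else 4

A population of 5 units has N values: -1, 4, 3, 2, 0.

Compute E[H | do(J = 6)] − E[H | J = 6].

The intervention sets J=6 in all 5 units regardless of N. Recomputing H per unit gives 22, 32, 30, 28, 24; average 27.2.
Observing J=6 restricts to units where J's equation naturally yields 6: N ∈ {4, 3, 2}. In that subpopulation H = 32, 30, 28, mean 30.
Difference = 27.2 − 30 = -2.8.

-2.8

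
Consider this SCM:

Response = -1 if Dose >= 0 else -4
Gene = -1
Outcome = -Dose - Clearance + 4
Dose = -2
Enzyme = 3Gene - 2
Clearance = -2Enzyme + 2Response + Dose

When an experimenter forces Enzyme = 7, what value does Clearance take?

-24

do(Enzyme=7) replaces the equation Enzyme = 3Gene - 2 with the constant Enzyme = 7.
Response = -1 if Dose >= 0 else -4  [with Dose=-2]  = -4
Clearance = -2Enzyme + 2Response + Dose  [with Enzyme=7, Response=-4, Dose=-2]  = -24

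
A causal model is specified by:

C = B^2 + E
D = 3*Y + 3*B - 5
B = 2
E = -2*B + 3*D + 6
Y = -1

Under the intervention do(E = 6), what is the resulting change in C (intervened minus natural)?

Intervening sets E = 6 and removes its equation (E = -2*B + 3*D + 6).
C = B^2 + E  [with B=2, E=6]  = 10
Without intervention: D = 3*Y + 3*B - 5  [with Y=-1, B=2]  = -2; E = -2*B + 3*D + 6  [with B=2, D=-2]  = -4; C = B^2 + E  [with B=2, E=-4]  = 0.
Change = 10 − 0 = 10.

10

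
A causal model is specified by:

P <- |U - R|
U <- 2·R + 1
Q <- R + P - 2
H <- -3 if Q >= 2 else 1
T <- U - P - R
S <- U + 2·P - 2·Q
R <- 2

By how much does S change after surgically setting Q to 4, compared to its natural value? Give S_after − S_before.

-2

The intervention breaks the incoming arrows to Q: Q <- R + P - 2 no longer applies, and Q = 4.
U = 2·R + 1  [with R=2]  = 5
P = |U - R|  [with U=5, R=2]  = 3
S = U + 2·P - 2·Q  [with U=5, P=3, Q=4]  = 3
Without intervention: U = 2·R + 1  [with R=2]  = 5; P = |U - R|  [with U=5, R=2]  = 3; Q = R + P - 2  [with R=2, P=3]  = 3; S = U + 2·P - 2·Q  [with U=5, P=3, Q=3]  = 5.
Change = 3 − 5 = -2.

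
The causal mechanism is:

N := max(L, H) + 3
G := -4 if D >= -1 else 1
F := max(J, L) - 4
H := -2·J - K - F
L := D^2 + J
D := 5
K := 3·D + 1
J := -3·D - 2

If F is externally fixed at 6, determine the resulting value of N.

Intervening sets F = 6 and removes its equation (F := max(J, L) - 4).
K = 3·D + 1  [with D=5]  = 16
J = -3·D - 2  [with D=5]  = -17
L = D^2 + J  [with D=5, J=-17]  = 8
H = -2·J - K - F  [with J=-17, K=16, F=6]  = 12
N = max(L, H) + 3  [with L=8, H=12]  = 15

15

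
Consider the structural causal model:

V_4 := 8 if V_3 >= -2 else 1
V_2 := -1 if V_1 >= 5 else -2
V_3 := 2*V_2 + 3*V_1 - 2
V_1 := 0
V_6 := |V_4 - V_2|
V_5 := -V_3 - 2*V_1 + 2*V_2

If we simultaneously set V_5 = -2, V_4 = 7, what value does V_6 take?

9

Setting V_5 = -2, V_4 = 7 by intervention discards those variables' equations.
V_2 = -1 if V_1 >= 5 else -2  [with V_1=0]  = -2
V_6 = |V_4 - V_2|  [with V_4=7, V_2=-2]  = 9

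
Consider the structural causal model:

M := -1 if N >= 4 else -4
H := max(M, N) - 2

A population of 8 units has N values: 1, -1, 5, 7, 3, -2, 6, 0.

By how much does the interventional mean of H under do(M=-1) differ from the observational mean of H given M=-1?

Under do(M=-1), M's equation is replaced by M=-1 for every unit. Per-unit H: -1, -3, 3, 5, 1, -3, 4, -2. Mean = 0.5.
Conditioning on M=-1 selects the 3 unit(s) with N ∈ {5, 7, 6}. Their H values: 3, 5, 4. Mean = 4.
Difference = 0.5 − 4 = -3.5.

-3.5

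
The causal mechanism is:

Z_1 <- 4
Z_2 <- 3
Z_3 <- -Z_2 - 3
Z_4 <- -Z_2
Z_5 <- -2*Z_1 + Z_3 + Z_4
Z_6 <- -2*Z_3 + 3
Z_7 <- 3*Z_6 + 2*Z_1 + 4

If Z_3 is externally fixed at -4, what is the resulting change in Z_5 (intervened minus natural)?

2

do(Z_3=-4) replaces the equation Z_3 <- -Z_2 - 3 with the constant Z_3 = -4.
Z_4 = -Z_2  [with Z_2=3]  = -3
Z_5 = -2*Z_1 + Z_3 + Z_4  [with Z_1=4, Z_3=-4, Z_4=-3]  = -15
Without intervention: Z_3 = -Z_2 - 3  [with Z_2=3]  = -6; Z_4 = -Z_2  [with Z_2=3]  = -3; Z_5 = -2*Z_1 + Z_3 + Z_4  [with Z_1=4, Z_3=-6, Z_4=-3]  = -17.
Change = -15 − (-17) = 2.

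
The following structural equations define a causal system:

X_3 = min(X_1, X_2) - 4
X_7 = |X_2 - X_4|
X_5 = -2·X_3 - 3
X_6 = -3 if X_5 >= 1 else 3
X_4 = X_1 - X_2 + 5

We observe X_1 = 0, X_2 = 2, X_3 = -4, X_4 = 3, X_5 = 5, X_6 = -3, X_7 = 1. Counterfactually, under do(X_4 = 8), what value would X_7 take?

6

The intervention breaks the incoming arrows to X_4: X_4 = X_1 - X_2 + 5 no longer applies, and X_4 = 8.
X_7 = |X_2 - X_4|  [with X_2=2, X_4=8]  = 6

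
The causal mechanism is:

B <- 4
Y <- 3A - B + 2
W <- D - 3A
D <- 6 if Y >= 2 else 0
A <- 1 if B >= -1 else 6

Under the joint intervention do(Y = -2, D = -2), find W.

Setting Y = -2, D = -2 by intervention discards those variables' equations.
A = 1 if B >= -1 else 6  [with B=4]  = 1
W = D - 3A  [with D=-2, A=1]  = -5

-5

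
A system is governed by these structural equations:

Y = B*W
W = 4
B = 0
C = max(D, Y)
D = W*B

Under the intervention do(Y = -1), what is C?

do(Y=-1) replaces the equation Y = B*W with the constant Y = -1.
D = W*B  [with W=4, B=0]  = 0
C = max(D, Y)  [with D=0, Y=-1]  = 0

0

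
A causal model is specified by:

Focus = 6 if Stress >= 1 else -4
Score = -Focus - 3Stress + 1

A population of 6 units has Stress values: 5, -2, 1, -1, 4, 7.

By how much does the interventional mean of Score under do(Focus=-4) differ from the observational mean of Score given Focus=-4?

The intervention sets Focus=-4 in all 6 units regardless of Stress. Recomputing Score per unit gives -10, 11, 2, 8, -7, -16; average -2.
Conditioning on Focus=-4 selects the 2 unit(s) with Stress ∈ {-2, -1}. Their Score values: 11, 8. Mean = 9.5.
Difference = -2 − 9.5 = -11.5.

-11.5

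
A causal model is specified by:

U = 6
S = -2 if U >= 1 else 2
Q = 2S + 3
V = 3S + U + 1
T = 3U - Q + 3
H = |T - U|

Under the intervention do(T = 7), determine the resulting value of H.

The intervention breaks the incoming arrows to T: T = 3U - Q + 3 no longer applies, and T = 7.
H = |T - U|  [with T=7, U=6]  = 1

1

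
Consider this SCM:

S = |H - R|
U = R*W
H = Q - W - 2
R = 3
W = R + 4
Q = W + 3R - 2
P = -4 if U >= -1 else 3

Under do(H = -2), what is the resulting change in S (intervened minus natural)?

3

The intervention breaks the incoming arrows to H: H = Q - W - 2 no longer applies, and H = -2.
S = |H - R|  [with H=-2, R=3]  = 5
Without intervention: W = R + 4  [with R=3]  = 7; Q = W + 3R - 2  [with W=7, R=3]  = 14; H = Q - W - 2  [with Q=14, W=7]  = 5; S = |H - R|  [with H=5, R=3]  = 2.
Change = 5 − 2 = 3.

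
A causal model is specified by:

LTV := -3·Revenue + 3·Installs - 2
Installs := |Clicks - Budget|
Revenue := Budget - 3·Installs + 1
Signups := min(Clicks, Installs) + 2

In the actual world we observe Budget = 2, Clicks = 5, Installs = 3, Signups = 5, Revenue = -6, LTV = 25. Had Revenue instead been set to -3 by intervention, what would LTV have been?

16

The intervention breaks the incoming arrows to Revenue: Revenue := Budget - 3·Installs + 1 no longer applies, and Revenue = -3.
Installs = |Clicks - Budget|  [with Clicks=5, Budget=2]  = 3
LTV = -3·Revenue + 3·Installs - 2  [with Revenue=-3, Installs=3]  = 16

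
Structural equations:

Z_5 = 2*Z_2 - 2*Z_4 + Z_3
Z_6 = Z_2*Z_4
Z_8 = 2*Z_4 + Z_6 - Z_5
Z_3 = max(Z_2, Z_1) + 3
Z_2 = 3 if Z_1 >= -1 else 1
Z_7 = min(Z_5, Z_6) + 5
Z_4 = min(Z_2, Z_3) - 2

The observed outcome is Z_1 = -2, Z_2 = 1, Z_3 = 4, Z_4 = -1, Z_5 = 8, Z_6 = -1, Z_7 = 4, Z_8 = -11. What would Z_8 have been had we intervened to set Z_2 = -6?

27

do(Z_2=-6) replaces the equation Z_2 = 3 if Z_1 >= -1 else 1 with the constant Z_2 = -6.
Z_3 = max(Z_2, Z_1) + 3  [with Z_2=-6, Z_1=-2]  = 1
Z_4 = min(Z_2, Z_3) - 2  [with Z_2=-6, Z_3=1]  = -8
Z_5 = 2*Z_2 - 2*Z_4 + Z_3  [with Z_2=-6, Z_4=-8, Z_3=1]  = 5
Z_6 = Z_2*Z_4  [with Z_2=-6, Z_4=-8]  = 48
Z_8 = 2*Z_4 + Z_6 - Z_5  [with Z_4=-8, Z_6=48, Z_5=5]  = 27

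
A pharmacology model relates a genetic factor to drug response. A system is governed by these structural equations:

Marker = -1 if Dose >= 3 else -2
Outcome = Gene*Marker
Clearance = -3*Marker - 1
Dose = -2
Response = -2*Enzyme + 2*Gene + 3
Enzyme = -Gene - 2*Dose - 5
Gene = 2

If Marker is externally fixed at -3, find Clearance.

Under do(Marker=-3), the mechanism Marker = -1 if Dose >= 3 else -2 is discarded; Marker is fixed at -3.
Clearance = -3*Marker - 1  [with Marker=-3]  = 8

8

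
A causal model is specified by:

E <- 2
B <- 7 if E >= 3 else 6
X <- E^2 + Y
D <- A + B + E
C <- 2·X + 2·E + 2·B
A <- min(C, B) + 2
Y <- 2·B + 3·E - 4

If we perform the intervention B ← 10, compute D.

Under do(B=10), the mechanism B <- 7 if E >= 3 else 6 is discarded; B is fixed at 10.
Y = 2·B + 3·E - 4  [with B=10, E=2]  = 22
X = E^2 + Y  [with E=2, Y=22]  = 26
C = 2·X + 2·E + 2·B  [with X=26, E=2, B=10]  = 76
A = min(C, B) + 2  [with C=76, B=10]  = 12
D = A + B + E  [with A=12, B=10, E=2]  = 24

24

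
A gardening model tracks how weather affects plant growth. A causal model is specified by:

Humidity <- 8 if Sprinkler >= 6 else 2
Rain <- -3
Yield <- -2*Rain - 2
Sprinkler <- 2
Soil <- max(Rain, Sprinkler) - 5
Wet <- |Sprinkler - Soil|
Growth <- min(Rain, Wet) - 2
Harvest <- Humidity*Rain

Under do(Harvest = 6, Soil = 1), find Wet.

Under do(Harvest = 6, Soil = 1), each intervened variable's structural equation is replaced by its fixed value.
Wet = |Sprinkler - Soil|  [with Sprinkler=2, Soil=1]  = 1

1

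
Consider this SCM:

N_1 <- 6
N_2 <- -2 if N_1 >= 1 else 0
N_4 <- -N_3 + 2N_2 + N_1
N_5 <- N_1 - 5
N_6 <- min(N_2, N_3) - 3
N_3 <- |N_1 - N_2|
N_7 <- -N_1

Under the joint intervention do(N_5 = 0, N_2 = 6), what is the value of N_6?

The joint intervention fixes N_5 = 0, N_2 = 6, removing each variable's own equation.
N_3 = |N_1 - N_2|  [with N_1=6, N_2=6]  = 0
N_6 = min(N_2, N_3) - 3  [with N_2=6, N_3=0]  = -3

-3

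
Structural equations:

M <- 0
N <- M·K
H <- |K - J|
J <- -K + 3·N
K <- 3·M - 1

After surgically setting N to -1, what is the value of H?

1

do(N=-1) replaces the equation N <- M·K with the constant N = -1.
K = 3·M - 1  [with M=0]  = -1
J = -K + 3·N  [with K=-1, N=-1]  = -2
H = |K - J|  [with K=-1, J=-2]  = 1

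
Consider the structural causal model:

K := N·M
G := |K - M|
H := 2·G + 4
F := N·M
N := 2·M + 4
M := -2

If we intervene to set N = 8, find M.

-2

Under do(N=8), the mechanism N := 2·M + 4 is discarded; N is fixed at 8.
M is not downstream of the intervention, so its value is determined by the original equations.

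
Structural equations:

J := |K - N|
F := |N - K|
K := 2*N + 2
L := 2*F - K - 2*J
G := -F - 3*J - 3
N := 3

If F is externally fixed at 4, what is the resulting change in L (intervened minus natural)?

-2

Intervening sets F = 4 and removes its equation (F := |N - K|).
K = 2*N + 2  [with N=3]  = 8
J = |K - N|  [with K=8, N=3]  = 5
L = 2*F - K - 2*J  [with F=4, K=8, J=5]  = -10
Without intervention: K = 2*N + 2  [with N=3]  = 8; J = |K - N|  [with K=8, N=3]  = 5; F = |N - K|  [with N=3, K=8]  = 5; L = 2*F - K - 2*J  [with F=5, K=8, J=5]  = -8.
Change = -10 − (-8) = -2.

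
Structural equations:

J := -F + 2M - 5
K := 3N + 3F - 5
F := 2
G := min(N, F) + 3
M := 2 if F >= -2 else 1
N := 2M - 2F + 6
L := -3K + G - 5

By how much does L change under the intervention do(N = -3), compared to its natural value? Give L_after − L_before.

76

The intervention breaks the incoming arrows to N: N := 2M - 2F + 6 no longer applies, and N = -3.
K = 3N + 3F - 5  [with N=-3, F=2]  = -8
G = min(N, F) + 3  [with N=-3, F=2]  = 0
L = -3K + G - 5  [with K=-8, G=0]  = 19
Without intervention: M = 2 if F >= -2 else 1  [with F=2]  = 2; N = 2M - 2F + 6  [with M=2, F=2]  = 6; K = 3N + 3F - 5  [with N=6, F=2]  = 19; G = min(N, F) + 3  [with N=6, F=2]  = 5; L = -3K + G - 5  [with K=19, G=5]  = -57.
Change = 19 − (-57) = 76.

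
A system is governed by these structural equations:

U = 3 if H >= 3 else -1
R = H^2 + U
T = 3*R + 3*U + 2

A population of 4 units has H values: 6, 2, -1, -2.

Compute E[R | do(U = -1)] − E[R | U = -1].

Under do(U=-1), U's equation is replaced by U=-1 for every unit. Per-unit R: 35, 3, 0, 3. Mean = 10.25.
Conditioning on U=-1 selects the 3 unit(s) with H ∈ {2, -1, -2}. Their R values: 3, 0, 3. Mean = 2.
Difference = 10.25 − 2 = 8.25.

8.25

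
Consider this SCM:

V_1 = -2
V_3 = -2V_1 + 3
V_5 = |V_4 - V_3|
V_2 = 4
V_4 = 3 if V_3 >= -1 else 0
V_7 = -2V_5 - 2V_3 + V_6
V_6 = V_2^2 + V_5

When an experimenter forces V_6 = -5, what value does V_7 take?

-27

Intervening sets V_6 = -5 and removes its equation (V_6 = V_2^2 + V_5).
V_3 = -2V_1 + 3  [with V_1=-2]  = 7
V_4 = 3 if V_3 >= -1 else 0  [with V_3=7]  = 3
V_5 = |V_4 - V_3|  [with V_4=3, V_3=7]  = 4
V_7 = -2V_5 - 2V_3 + V_6  [with V_5=4, V_3=7, V_6=-5]  = -27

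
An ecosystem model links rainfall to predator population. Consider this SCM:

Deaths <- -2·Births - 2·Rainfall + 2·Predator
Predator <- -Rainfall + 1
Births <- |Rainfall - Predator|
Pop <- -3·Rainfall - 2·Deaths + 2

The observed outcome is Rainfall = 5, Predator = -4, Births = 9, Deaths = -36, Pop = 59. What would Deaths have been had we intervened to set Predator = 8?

0

Under do(Predator=8), the mechanism Predator <- -Rainfall + 1 is discarded; Predator is fixed at 8.
Births = |Rainfall - Predator|  [with Rainfall=5, Predator=8]  = 3
Deaths = -2·Births - 2·Rainfall + 2·Predator  [with Births=3, Rainfall=5, Predator=8]  = 0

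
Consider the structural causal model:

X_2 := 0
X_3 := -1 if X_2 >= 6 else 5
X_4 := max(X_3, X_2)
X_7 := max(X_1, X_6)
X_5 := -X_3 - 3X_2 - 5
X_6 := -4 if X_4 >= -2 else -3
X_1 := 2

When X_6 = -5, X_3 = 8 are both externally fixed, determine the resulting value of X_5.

Under do(X_6 = -5, X_3 = 8), each intervened variable's structural equation is replaced by its fixed value.
X_5 = -X_3 - 3X_2 - 5  [with X_3=8, X_2=0]  = -13

-13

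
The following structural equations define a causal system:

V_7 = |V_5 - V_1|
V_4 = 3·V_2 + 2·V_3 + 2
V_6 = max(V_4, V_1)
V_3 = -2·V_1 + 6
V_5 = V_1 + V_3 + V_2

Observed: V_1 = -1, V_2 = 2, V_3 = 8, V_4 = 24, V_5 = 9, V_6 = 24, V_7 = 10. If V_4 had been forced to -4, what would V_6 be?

-1

Under do(V_4=-4), the mechanism V_4 = 3·V_2 + 2·V_3 + 2 is discarded; V_4 is fixed at -4.
V_6 = max(V_4, V_1)  [with V_4=-4, V_1=-1]  = -1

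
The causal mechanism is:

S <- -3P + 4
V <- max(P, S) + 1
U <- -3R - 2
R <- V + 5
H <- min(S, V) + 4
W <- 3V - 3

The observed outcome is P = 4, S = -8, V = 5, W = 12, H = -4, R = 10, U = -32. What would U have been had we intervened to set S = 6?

Under do(S=6), the mechanism S <- -3P + 4 is discarded; S is fixed at 6.
V = max(P, S) + 1  [with P=4, S=6]  = 7
R = V + 5  [with V=7]  = 12
U = -3R - 2  [with R=12]  = -38

-38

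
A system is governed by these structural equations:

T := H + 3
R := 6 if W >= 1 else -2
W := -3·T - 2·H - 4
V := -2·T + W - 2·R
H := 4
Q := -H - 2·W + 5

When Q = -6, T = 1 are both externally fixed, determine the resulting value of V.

The joint intervention fixes Q = -6, T = 1, removing each variable's own equation.
W = -3·T - 2·H - 4  [with T=1, H=4]  = -15
R = 6 if W >= 1 else -2  [with W=-15]  = -2
V = -2·T + W - 2·R  [with T=1, W=-15, R=-2]  = -13

-13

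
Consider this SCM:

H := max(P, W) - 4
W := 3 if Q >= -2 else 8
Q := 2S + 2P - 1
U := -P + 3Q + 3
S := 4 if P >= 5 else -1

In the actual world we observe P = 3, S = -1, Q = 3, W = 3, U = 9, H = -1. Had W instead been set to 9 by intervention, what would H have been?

5

Under do(W=9), the mechanism W := 3 if Q >= -2 else 8 is discarded; W is fixed at 9.
H = max(P, W) - 4  [with P=3, W=9]  = 5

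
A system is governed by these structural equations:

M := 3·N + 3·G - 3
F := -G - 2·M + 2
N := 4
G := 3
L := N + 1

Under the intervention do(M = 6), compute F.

-13

The intervention breaks the incoming arrows to M: M := 3·N + 3·G - 3 no longer applies, and M = 6.
F = -G - 2·M + 2  [with G=3, M=6]  = -13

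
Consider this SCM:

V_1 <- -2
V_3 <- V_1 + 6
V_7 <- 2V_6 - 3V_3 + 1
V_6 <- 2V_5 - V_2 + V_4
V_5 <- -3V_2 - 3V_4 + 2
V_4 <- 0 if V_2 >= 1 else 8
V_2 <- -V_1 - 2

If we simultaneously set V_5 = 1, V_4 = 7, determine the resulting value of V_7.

7

Setting V_5 = 1, V_4 = 7 by intervention discards those variables' equations.
V_2 = -V_1 - 2  [with V_1=-2]  = 0
V_3 = V_1 + 6  [with V_1=-2]  = 4
V_6 = 2V_5 - V_2 + V_4  [with V_5=1, V_2=0, V_4=7]  = 9
V_7 = 2V_6 - 3V_3 + 1  [with V_6=9, V_3=4]  = 7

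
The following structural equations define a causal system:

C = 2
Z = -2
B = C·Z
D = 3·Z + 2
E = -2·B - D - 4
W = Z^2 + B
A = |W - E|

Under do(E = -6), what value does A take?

Under do(E=-6), the mechanism E = -2·B - D - 4 is discarded; E is fixed at -6.
B = C·Z  [with C=2, Z=-2]  = -4
W = Z^2 + B  [with Z=-2, B=-4]  = 0
A = |W - E|  [with W=0, E=-6]  = 6

6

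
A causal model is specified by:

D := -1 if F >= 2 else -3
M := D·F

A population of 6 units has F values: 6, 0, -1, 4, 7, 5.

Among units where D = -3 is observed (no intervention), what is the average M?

1.5

Conditioning on D=-3 selects the 2 unit(s) with F ∈ {0, -1}. Their M values: 0, 3. Mean = 1.5.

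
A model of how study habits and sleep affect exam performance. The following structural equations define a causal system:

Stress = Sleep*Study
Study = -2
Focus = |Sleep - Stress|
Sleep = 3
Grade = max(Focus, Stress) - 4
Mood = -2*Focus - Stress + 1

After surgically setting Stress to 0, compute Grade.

The intervention breaks the incoming arrows to Stress: Stress = Sleep*Study no longer applies, and Stress = 0.
Focus = |Sleep - Stress|  [with Sleep=3, Stress=0]  = 3
Grade = max(Focus, Stress) - 4  [with Focus=3, Stress=0]  = -1

-1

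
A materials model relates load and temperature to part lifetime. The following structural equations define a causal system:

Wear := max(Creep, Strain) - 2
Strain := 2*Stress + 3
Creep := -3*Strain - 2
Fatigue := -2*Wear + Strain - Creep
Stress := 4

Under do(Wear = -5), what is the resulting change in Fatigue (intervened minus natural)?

28

Intervening sets Wear = -5 and removes its equation (Wear := max(Creep, Strain) - 2).
Strain = 2*Stress + 3  [with Stress=4]  = 11
Creep = -3*Strain - 2  [with Strain=11]  = -35
Fatigue = -2*Wear + Strain - Creep  [with Wear=-5, Strain=11, Creep=-35]  = 56
Without intervention: Strain = 2*Stress + 3  [with Stress=4]  = 11; Creep = -3*Strain - 2  [with Strain=11]  = -35; Wear = max(Creep, Strain) - 2  [with Creep=-35, Strain=11]  = 9; Fatigue = -2*Wear + Strain - Creep  [with Wear=9, Strain=11, Creep=-35]  = 28.
Change = 56 − 28 = 28.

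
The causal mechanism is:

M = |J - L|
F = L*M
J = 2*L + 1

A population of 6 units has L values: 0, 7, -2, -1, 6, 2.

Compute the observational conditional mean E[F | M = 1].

E[F|M=1] averages over only the 2 units with M=1 (L = 0, -2): F = 0, -2, mean -1.

-1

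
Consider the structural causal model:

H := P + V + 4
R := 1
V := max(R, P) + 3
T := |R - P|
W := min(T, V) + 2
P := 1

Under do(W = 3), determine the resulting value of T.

0

do(W=3) replaces the equation W := min(T, V) + 2 with the constant W = 3.
No directed path runs from W to T, so T keeps its natural value.
T = |R - P|  [with R=1, P=1]  = 0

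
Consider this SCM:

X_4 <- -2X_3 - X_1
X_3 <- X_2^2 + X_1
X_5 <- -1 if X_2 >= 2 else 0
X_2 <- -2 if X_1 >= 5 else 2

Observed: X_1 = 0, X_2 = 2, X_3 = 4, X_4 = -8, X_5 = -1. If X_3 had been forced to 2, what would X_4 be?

The intervention breaks the incoming arrows to X_3: X_3 <- X_2^2 + X_1 no longer applies, and X_3 = 2.
X_4 = -2X_3 - X_1  [with X_3=2, X_1=0]  = -4

-4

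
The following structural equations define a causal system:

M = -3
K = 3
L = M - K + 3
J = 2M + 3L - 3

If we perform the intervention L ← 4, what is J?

3

The intervention breaks the incoming arrows to L: L = M - K + 3 no longer applies, and L = 4.
J = 2M + 3L - 3  [with M=-3, L=4]  = 3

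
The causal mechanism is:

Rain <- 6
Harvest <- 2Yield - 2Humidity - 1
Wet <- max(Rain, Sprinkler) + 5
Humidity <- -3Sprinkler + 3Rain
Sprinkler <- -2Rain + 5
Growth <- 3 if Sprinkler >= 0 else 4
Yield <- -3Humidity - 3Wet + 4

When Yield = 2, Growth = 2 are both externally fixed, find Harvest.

Under do(Yield = 2, Growth = 2), each intervened variable's structural equation is replaced by its fixed value.
Sprinkler = -2Rain + 5  [with Rain=6]  = -7
Humidity = -3Sprinkler + 3Rain  [with Sprinkler=-7, Rain=6]  = 39
Harvest = 2Yield - 2Humidity - 1  [with Yield=2, Humidity=39]  = -75

-75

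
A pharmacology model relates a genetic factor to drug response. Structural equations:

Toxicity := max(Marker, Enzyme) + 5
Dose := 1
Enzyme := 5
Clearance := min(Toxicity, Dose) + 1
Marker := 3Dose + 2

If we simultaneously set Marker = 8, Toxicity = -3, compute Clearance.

-2

Setting Marker = 8, Toxicity = -3 by intervention discards those variables' equations.
Clearance = min(Toxicity, Dose) + 1  [with Toxicity=-3, Dose=1]  = -2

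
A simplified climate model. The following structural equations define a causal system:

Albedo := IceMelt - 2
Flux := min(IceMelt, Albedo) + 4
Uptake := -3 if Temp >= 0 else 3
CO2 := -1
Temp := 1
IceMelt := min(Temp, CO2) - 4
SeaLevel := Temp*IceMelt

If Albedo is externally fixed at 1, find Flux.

Under do(Albedo=1), the mechanism Albedo := IceMelt - 2 is discarded; Albedo is fixed at 1.
IceMelt = min(Temp, CO2) - 4  [with Temp=1, CO2=-1]  = -5
Flux = min(IceMelt, Albedo) + 4  [with IceMelt=-5, Albedo=1]  = -1

-1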